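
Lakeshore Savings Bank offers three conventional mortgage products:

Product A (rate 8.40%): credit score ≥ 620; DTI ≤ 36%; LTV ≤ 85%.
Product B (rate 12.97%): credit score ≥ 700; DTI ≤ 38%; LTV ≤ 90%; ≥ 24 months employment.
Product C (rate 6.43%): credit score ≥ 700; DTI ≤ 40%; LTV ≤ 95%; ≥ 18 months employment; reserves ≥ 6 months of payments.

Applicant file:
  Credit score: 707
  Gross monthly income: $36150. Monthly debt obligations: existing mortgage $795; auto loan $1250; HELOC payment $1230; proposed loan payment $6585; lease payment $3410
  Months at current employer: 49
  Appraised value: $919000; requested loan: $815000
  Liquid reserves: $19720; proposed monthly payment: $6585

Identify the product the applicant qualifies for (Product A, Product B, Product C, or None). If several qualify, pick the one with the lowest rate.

Product B

Total debts = (795 + 1,250 + 1,230 + 6,585 + 3,410) = 13,270; DTI = 13,270/36,150 = 36.7%.
LTV = 815,000/919,000 = 88.7%.
Reserves = 19,720/6,585 = 3.0 months.
Product A: score 707 ≥ 620; DTI 36.7% > 36%; LTV 88.7% > 85% → does not qualify.
Product B: score 707 ≥ 700; DTI 36.7% ≤ 38%; LTV 88.7% ≤ 90%; employment 49 ≥ 24 mo → qualifies.
Product C: score 707 ≥ 700; DTI 36.7% ≤ 40%; LTV 88.7% ≤ 95%; employment 49 ≥ 18 mo; reserves 3.0 < 6 mo → does not qualify.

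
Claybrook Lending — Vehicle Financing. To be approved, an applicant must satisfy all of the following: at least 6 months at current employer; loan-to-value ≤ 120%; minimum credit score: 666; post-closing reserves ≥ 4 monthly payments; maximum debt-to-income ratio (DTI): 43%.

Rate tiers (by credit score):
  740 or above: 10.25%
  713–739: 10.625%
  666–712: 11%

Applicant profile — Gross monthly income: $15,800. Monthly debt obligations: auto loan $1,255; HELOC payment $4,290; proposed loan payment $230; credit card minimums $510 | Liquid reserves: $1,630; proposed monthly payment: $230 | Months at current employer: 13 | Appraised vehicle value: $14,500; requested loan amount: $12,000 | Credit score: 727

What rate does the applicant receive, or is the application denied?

Approved at 10.625%

Credit score 727 ≥ 666 (meets minimum)
LTV: 12,000 ÷ 14,500 = 82.8%, within 120% cap
Employment 13 ≥ 6 months
Reserves = 1,630/230 = 7.1 months ≥ 4
Total monthly debts = (1,255 + 4,290 + 230 + 510) = 6,285. DTI = 6,285/15,800 = 39.8% ≤ 43%
All requirements met. Score 727 falls in the 713–739 tier → 10.625%.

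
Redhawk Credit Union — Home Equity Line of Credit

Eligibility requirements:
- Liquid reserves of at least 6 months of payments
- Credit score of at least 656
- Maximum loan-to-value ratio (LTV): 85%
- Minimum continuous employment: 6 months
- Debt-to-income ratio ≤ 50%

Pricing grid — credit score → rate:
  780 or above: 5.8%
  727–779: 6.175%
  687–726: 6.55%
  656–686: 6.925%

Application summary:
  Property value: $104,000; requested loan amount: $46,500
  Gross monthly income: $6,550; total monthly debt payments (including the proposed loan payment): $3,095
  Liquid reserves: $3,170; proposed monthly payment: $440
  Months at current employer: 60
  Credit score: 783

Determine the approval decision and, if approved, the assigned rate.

Approved at 5.8%

Credit score 783 ≥ 656 (meets minimum)
Employment 60 ≥ 6 months
Liquid reserves cover 3,170/440 = 7.2 months — ≥ 6 required
Debt-to-income = 3,095/6,550 = 47.3% — meets 50% limit
LTV: 46,500 ÷ 104,000 = 44.7%, within 85% cap
All requirements met. Score 783 falls in the 780 or above tier → 5.8%.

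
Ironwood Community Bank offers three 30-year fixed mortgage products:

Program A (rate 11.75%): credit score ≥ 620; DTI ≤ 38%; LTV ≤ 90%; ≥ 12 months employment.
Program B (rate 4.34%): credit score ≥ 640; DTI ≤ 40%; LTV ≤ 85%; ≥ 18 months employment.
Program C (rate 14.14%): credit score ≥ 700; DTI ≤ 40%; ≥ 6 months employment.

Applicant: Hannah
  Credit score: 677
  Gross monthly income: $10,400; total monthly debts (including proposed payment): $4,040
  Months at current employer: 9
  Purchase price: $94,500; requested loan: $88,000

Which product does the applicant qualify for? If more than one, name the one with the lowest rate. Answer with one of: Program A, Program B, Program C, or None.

DTI = 4,040/10,400 = 38.8%.
LTV = 88,000/94,500 = 93.1%.
Program A: score 677 ≥ 620; DTI 38.8% > 38%; LTV 93.1% > 90%; employment 9 < 12 mo → does not qualify.
Program B: score 677 ≥ 640; DTI 38.8% ≤ 40%; LTV 93.1% > 85%; employment 9 < 18 mo → does not qualify.
Program C: score 677 < 700; DTI 38.8% ≤ 40%; employment 9 ≥ 6 mo → does not qualify.

None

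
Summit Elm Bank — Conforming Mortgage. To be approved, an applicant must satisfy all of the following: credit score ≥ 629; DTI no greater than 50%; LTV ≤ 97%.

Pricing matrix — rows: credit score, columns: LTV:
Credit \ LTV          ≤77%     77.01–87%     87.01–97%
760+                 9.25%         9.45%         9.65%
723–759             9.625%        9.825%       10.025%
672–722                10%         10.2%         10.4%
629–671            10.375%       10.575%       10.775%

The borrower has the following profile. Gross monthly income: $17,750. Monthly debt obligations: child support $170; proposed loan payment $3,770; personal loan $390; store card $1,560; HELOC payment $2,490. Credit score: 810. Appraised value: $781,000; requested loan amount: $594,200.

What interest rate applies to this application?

9.25%

Credit score 810 ≥ 629; Total monthly debts = (170 + 3,770 + 390 + 1,560 + 2,490) = 8,380. DTI: 8,380 ÷ 17,750 = 47.2%, within the 50% cap
LTV: 594,200 ÷ 781,000 = 76.1%, within 97% cap
Credit 810 → row 760+; LTV 76.1% → column ≤77%. Grid cell → 9.25%.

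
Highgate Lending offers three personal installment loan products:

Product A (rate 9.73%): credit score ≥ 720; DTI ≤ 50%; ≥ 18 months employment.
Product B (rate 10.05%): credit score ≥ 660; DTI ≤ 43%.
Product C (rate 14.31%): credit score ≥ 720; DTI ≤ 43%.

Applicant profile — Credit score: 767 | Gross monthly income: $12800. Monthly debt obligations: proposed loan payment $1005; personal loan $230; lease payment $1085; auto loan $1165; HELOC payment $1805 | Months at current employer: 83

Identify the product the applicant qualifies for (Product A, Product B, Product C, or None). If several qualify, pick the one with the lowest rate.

Product A

Total debts = (1,005 + 230 + 1,085 + 1,165 + 1,805) = 5,290; DTI = 5,290/12,800 = 41.3%.
Product A: score 767 ≥ 720; DTI 41.3% ≤ 50%; employment 83 ≥ 18 mo → qualifies.
Product B: score 767 ≥ 660; DTI 41.3% ≤ 43% → qualifies.
Product C: score 767 ≥ 720; DTI 41.3% ≤ 43% → qualifies.
Qualifying: Product A, Product B, Product C. Lowest rate is 9.73% → Product A.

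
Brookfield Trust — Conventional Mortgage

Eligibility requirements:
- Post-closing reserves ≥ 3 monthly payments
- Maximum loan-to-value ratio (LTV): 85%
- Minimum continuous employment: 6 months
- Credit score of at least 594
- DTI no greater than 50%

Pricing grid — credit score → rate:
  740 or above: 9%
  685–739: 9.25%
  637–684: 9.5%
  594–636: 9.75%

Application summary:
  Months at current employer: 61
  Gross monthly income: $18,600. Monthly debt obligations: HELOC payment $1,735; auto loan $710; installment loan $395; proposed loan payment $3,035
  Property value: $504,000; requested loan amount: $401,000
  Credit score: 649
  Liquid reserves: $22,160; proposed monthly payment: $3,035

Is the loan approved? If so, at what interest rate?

Credit score 649 ≥ 594 (meets minimum)
Total monthly debts = (1,735 + 710 + 395 + 3,035) = 5,875. DTI = 5,875/18,600 = 31.6% ≤ 50%
Reserves = 22,160/3,035 = 7.3 months ≥ 3
Employment 61 ≥ 6 months
Loan-to-value = 401,000/504,000 = 79.6% — pass (85% max)
All requirements met. Score 649 falls in the 637–684 tier → 9.5%.

Approved at 9.5%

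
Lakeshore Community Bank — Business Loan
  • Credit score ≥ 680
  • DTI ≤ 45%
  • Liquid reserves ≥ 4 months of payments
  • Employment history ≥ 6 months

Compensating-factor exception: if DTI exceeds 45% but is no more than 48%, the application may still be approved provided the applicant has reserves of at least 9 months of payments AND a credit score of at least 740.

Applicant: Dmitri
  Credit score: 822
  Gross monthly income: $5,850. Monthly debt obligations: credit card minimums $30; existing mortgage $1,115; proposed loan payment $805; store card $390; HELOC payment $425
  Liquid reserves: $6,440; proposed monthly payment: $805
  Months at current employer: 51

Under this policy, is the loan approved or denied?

Denied

Credit score 822 ≥ 680 (meets base)
Total debts = (30 + 1,115 + 805 + 390 + 425) = 2,765. DTI: 2,765 ÷ 5,850 = 47.3%, over the 45% base limit.
Reserves: 6,440 ÷ 805 = 8.0 months (meets 4-month minimum)
Employment 51 ≥ 6 months
47.3% falls in the override range (45%–48%), so the compensating-factor test applies.
Reserves 8.0 < 9 months; credit score 822 ≥ 740.
Override conditions not both satisfied; exception does not apply.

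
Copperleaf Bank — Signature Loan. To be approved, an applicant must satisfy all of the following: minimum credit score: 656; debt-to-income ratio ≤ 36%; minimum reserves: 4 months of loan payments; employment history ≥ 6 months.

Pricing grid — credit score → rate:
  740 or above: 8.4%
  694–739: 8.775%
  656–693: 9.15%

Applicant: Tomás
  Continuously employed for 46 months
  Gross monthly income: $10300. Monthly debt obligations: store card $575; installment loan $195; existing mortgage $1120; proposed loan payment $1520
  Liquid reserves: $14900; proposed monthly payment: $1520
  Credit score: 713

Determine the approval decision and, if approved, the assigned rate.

Approved at 8.775%

Credit score 713 ≥ 656 (meets minimum)
Reserves: 14,900 ÷ 1,520 = 9.8 months (meets 4-month minimum)
Employment 46 ≥ 6 months
Total monthly debts = (575 + 195 + 1,120 + 1,520) = 3,410. DTI = 3,410/10,300 = 33.1% ≤ 36%
All requirements met. Score 713 falls in the 694–739 tier → 8.775%.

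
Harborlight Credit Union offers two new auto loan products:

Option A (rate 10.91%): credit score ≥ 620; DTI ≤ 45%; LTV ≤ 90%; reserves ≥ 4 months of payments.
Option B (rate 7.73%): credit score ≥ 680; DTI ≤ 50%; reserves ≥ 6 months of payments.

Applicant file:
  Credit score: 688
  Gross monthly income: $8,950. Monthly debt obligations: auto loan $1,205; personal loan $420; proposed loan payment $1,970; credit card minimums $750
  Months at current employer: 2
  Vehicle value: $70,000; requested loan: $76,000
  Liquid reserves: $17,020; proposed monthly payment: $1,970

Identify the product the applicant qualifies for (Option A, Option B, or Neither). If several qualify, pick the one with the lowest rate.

Option B

Total debts = (1,205 + 420 + 1,970 + 750) = 4,345; DTI = 4,345/8,950 = 48.5%.
LTV = 76,000/70,000 = 108.6%.
Reserves = 17,020/1,970 = 8.6 months.
Option A: score 688 ≥ 620; DTI 48.5% > 45%; LTV 108.6% > 90%; reserves 8.6 ≥ 4 mo → does not qualify.
Option B: score 688 ≥ 680; DTI 48.5% ≤ 50%; reserves 8.6 ≥ 6 mo → qualifies.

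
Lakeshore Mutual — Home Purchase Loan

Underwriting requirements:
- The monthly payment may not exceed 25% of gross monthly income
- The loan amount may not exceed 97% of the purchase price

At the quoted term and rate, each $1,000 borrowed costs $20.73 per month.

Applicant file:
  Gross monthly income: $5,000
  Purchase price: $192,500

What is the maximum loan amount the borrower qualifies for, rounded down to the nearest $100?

Payment cap: 25% × $5,000 = $1,250/month.
At $20.73 per $1,000, that supports 1,250/20.73 × 1,000 ≈ $60,299 → $60,200.
LTV cap: 97% × $192,500 = $186,725 → $186,700.
Binding constraint: payment-to-income.

$60,200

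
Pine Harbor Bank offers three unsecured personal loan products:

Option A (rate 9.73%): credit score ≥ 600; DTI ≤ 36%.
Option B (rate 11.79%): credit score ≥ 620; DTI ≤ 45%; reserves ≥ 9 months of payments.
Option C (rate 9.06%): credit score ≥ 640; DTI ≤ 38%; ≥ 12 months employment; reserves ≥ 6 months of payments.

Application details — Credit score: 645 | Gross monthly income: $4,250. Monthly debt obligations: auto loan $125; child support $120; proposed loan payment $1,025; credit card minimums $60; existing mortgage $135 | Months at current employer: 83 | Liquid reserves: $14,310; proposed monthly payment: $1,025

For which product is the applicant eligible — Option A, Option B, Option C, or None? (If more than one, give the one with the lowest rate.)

Option C

Total debts = (125 + 120 + 1,025 + 60 + 135) = 1,465; DTI = 1,465/4,250 = 34.5%.
Reserves = 14,310/1,025 = 14.0 months.
Option A: score 645 ≥ 600; DTI 34.5% ≤ 36% → qualifies.
Option B: score 645 ≥ 620; DTI 34.5% ≤ 45%; reserves 14.0 ≥ 9 mo → qualifies.
Option C: score 645 ≥ 640; DTI 34.5% ≤ 38%; employment 83 ≥ 12 mo; reserves 14.0 ≥ 6 mo → qualifies.
Qualifying: Option A, Option B, Option C. Lowest rate is 9.06% → Option C.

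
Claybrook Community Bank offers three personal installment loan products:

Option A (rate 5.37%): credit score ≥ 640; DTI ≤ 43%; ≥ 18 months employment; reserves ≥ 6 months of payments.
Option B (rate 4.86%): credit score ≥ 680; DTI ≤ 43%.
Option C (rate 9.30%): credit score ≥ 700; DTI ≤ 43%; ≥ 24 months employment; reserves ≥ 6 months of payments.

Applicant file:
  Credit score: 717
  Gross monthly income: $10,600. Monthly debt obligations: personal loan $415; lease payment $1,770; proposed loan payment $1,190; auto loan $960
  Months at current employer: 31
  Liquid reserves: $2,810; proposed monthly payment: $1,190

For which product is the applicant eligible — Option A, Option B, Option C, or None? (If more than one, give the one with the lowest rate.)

Option B

Total debts = (415 + 1,770 + 1,190 + 960) = 4,335; DTI = 4,335/10,600 = 40.9%.
Reserves = 2,810/1,190 = 2.4 months.
Option A: score 717 ≥ 640; DTI 40.9% ≤ 43%; employment 31 ≥ 18 mo; reserves 2.4 < 6 mo → does not qualify.
Option B: score 717 ≥ 680; DTI 40.9% ≤ 43% → qualifies.
Option C: score 717 ≥ 700; DTI 40.9% ≤ 43%; employment 31 ≥ 24 mo; reserves 2.4 < 6 mo → does not qualify.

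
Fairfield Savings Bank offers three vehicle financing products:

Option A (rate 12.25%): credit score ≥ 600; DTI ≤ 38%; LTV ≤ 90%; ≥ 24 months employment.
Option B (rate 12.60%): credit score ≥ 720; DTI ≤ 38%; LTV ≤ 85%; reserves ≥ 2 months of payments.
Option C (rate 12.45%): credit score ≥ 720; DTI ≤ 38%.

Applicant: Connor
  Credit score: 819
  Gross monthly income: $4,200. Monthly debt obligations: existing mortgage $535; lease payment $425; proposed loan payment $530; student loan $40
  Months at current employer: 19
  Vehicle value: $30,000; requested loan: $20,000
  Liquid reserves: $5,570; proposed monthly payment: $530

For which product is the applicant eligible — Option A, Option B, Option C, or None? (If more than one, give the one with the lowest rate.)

Total debts = (535 + 425 + 530 + 40) = 1,530; DTI = 1,530/4,200 = 36.4%.
LTV = 20,000/30,000 = 66.7%.
Reserves = 5,570/530 = 10.5 months.
Option A: score 819 ≥ 600; DTI 36.4% ≤ 38%; LTV 66.7% ≤ 90%; employment 19 < 24 mo → does not qualify.
Option B: score 819 ≥ 720; DTI 36.4% ≤ 38%; LTV 66.7% ≤ 85%; reserves 10.5 ≥ 2 mo → qualifies.
Option C: score 819 ≥ 720; DTI 36.4% ≤ 38% → qualifies.
Qualifying: Option B, Option C. Lowest rate is 12.45% → Option C.

Option C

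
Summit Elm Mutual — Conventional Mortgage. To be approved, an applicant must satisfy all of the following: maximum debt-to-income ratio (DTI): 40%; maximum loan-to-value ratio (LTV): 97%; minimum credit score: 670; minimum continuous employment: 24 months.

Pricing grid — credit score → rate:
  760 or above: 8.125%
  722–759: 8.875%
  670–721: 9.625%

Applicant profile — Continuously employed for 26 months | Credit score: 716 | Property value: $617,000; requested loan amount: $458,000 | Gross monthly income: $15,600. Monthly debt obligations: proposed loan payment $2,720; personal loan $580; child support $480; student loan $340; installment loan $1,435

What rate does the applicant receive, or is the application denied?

Approved at 9.625%

Credit score 716 ≥ 670 (meets minimum)
Total monthly debts = (2,720 + 580 + 480 + 340 + 1,435) = 5,555. DTI: 5,555 ÷ 15,600 = 35.6%, within the 40% cap
Loan-to-value = 458,000/617,000 = 74.2% — pass (97% max)
Employment 26 ≥ 24 months
All requirements met. Score 716 falls in the 670–721 tier → 9.625%.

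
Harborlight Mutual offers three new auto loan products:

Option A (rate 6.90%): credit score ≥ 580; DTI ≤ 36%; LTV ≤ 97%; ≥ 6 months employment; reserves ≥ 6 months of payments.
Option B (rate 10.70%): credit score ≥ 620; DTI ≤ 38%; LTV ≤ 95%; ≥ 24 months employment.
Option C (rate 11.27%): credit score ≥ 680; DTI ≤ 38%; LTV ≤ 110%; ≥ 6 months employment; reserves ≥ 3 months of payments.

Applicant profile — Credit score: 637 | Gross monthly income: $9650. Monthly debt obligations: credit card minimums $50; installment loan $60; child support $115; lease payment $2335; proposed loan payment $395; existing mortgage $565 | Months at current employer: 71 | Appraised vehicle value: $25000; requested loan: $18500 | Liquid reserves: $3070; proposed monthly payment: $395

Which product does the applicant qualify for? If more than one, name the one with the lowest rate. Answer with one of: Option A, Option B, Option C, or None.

Option B

Total debts = (50 + 60 + 115 + 2,335 + 395 + 565) = 3,520; DTI = 3,520/9,650 = 36.5%.
LTV = 18,500/25,000 = 74%.
Reserves = 3,070/395 = 7.8 months.
Option A: score 637 ≥ 580; DTI 36.5% > 36%; LTV 74% ≤ 97%; employment 71 ≥ 6 mo; reserves 7.8 ≥ 6 mo → does not qualify.
Option B: score 637 ≥ 620; DTI 36.5% ≤ 38%; LTV 74% ≤ 95%; employment 71 ≥ 24 mo → qualifies.
Option C: score 637 < 680; DTI 36.5% ≤ 38%; LTV 74% ≤ 110%; employment 71 ≥ 6 mo; reserves 7.8 ≥ 3 mo → does not qualify.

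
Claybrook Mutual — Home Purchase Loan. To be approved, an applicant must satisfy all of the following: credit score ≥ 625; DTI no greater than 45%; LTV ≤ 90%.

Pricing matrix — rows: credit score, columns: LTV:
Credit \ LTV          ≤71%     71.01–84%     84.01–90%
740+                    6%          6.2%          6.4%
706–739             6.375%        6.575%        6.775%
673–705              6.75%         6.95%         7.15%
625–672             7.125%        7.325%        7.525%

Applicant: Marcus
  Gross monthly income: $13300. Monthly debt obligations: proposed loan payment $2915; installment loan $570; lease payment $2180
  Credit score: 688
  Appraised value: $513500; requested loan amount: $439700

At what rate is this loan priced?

Credit score 688 ≥ 625; Total monthly debts = (2,915 + 570 + 2,180) = 5,665. DTI = 5,665/13,300 = 42.6% ≤ 45%
LTV: 439,700 ÷ 513,500 = 85.6%, within 90% cap
Credit 688 → row 673–705; LTV 85.6% → column 84.01–90%. Grid cell → 7.15%.

7.15%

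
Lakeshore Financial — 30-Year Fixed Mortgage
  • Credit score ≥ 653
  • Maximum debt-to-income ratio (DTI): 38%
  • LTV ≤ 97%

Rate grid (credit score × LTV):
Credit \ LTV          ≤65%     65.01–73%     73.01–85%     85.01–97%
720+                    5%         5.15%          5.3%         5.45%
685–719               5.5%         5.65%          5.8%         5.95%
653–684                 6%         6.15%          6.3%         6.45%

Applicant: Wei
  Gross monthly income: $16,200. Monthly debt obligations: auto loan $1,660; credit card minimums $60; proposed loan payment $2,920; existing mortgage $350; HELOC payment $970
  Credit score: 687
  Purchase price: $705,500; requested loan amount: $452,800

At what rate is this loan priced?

5.5%

Credit score 687 ≥ 653; Total monthly debts = (1,660 + 60 + 2,920 + 350 + 970) = 5,960. DTI: 5,960 ÷ 16,200 = 36.8%, within the 38% cap
Loan-to-value = 452,800/705,500 = 64.2% — pass (97% max)
Credit 687 → row 685–719; LTV 64.2% → column ≤65%. Grid cell → 5.5%.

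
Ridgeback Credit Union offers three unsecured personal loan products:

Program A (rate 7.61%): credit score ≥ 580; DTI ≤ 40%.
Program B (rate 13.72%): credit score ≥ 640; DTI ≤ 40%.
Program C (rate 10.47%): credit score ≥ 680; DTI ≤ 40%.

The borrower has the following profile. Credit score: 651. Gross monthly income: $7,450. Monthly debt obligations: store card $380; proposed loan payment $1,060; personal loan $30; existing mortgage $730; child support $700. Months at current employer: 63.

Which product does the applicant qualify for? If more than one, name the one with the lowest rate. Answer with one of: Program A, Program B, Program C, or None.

Program A

Total debts = (380 + 1,060 + 30 + 730 + 700) = 2,900; DTI = 2,900/7,450 = 38.9%.
Program A: score 651 ≥ 580; DTI 38.9% ≤ 40% → qualifies.
Program B: score 651 ≥ 640; DTI 38.9% ≤ 40% → qualifies.
Program C: score 651 < 680; DTI 38.9% ≤ 40% → does not qualify.
Qualifying: Program A, Program B. Lowest rate is 7.61% → Program A.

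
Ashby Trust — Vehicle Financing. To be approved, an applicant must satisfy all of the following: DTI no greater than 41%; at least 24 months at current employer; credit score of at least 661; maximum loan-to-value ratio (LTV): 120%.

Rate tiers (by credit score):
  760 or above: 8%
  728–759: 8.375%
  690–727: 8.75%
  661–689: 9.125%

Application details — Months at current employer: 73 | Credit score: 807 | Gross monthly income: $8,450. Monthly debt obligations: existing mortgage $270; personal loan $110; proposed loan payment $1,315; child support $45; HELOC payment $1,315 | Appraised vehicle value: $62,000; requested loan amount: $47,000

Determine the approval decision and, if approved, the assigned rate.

Credit score 807 ≥ 661 (meets minimum)
Total monthly debts = (270 + 110 + 1,315 + 45 + 1,315) = 3,055. DTI: 3,055 ÷ 8,450 = 36.2%, within the 41% cap
Employment 73 ≥ 24 months
LTV = 47,000/62,000 = 75.8% ≤ 120%
All requirements met. Score 807 falls in the 760 or above tier → 8%.

Approved at 8%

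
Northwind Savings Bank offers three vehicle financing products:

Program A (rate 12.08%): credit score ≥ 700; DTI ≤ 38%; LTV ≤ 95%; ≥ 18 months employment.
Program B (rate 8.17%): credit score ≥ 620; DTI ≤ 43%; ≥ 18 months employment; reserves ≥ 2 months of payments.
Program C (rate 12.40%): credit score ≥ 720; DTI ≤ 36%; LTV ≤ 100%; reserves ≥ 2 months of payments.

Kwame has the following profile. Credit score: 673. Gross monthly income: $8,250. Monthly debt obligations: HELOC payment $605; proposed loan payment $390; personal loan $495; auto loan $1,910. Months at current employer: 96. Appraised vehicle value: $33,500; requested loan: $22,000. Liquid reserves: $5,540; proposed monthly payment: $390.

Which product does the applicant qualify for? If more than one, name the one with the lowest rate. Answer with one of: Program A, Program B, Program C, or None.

Total debts = (605 + 390 + 495 + 1,910) = 3,400; DTI = 3,400/8,250 = 41.2%.
LTV = 22,000/33,500 = 65.7%.
Reserves = 5,540/390 = 14.2 months.
Program A: score 673 < 700; DTI 41.2% > 38%; LTV 65.7% ≤ 95%; employment 96 ≥ 18 mo → does not qualify.
Program B: score 673 ≥ 620; DTI 41.2% ≤ 43%; employment 96 ≥ 18 mo; reserves 14.2 ≥ 2 mo → qualifies.
Program C: score 673 < 720; DTI 41.2% > 36%; LTV 65.7% ≤ 100%; reserves 14.2 ≥ 2 mo → does not qualify.

Program B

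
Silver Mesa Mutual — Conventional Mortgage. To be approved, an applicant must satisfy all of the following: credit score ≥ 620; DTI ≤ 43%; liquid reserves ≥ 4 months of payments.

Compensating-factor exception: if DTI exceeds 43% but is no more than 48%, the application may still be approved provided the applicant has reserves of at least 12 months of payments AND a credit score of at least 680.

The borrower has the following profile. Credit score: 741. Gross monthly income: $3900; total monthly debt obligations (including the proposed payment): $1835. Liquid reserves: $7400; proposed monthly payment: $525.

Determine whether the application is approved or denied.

Credit score 741 ≥ 620 (meets base)
DTI: 1,835 ÷ 3,900 = 47.1%, over the 43% base limit.
Reserves = 7,400/525 = 14.1 months ≥ 4
DTI 47.1% is within the 43%–48% exception band; checking compensating factors.
Reserves 14.1 ≥ 12 months; credit score 741 ≥ 680.
Both compensating conditions met → exception applies.

Approved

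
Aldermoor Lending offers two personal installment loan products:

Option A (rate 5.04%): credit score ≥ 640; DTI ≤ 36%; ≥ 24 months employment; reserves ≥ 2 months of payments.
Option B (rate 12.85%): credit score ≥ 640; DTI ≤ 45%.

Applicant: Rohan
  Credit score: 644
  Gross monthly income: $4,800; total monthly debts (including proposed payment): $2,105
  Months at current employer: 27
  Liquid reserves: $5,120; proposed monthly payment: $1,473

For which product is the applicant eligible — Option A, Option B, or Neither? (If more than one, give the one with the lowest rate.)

Option B

DTI = 2,105/4,800 = 43.9%.
Reserves = 5,120/1,473 = 3.5 months.
Option A: score 644 ≥ 640; DTI 43.9% > 36%; employment 27 ≥ 24 mo; reserves 3.5 ≥ 2 mo → does not qualify.
Option B: score 644 ≥ 640; DTI 43.9% ≤ 45% → qualifies.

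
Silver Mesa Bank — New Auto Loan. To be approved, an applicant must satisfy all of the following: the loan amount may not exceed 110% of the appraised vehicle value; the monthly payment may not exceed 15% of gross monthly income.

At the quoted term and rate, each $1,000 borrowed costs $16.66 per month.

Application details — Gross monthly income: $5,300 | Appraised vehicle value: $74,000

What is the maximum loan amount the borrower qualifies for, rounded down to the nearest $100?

Payment cap: 15% × $5,300 = $795/month.
At $16.66 per $1,000, that supports 795/16.66 × 1,000 ≈ $47,719 → $47,700.
LTV cap: 110% × $74,000 = $81,400 → $81,400.
Binding constraint: payment-to-income.

$47,700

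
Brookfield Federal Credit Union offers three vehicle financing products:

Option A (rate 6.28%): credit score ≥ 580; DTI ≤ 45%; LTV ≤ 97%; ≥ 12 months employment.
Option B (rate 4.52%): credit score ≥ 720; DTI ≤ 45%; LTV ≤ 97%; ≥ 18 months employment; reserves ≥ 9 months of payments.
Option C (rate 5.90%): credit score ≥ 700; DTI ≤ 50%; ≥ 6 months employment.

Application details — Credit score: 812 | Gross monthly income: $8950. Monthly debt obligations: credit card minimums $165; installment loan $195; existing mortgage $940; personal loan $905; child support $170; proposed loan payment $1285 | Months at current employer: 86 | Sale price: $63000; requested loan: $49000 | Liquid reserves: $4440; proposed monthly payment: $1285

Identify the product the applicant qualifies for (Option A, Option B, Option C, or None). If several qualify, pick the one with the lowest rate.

Total debts = (165 + 195 + 940 + 905 + 170 + 1,285) = 3,660; DTI = 3,660/8,950 = 40.9%.
LTV = 49,000/63,000 = 77.8%.
Reserves = 4,440/1,285 = 3.5 months.
Option A: score 812 ≥ 580; DTI 40.9% ≤ 45%; LTV 77.8% ≤ 97%; employment 86 ≥ 12 mo → qualifies.
Option B: score 812 ≥ 720; DTI 40.9% ≤ 45%; LTV 77.8% ≤ 97%; employment 86 ≥ 18 mo; reserves 3.5 < 9 mo → does not qualify.
Option C: score 812 ≥ 700; DTI 40.9% ≤ 50%; employment 86 ≥ 6 mo → qualifies.
Qualifying: Option A, Option C. Lowest rate is 5.90% → Option C.

Option C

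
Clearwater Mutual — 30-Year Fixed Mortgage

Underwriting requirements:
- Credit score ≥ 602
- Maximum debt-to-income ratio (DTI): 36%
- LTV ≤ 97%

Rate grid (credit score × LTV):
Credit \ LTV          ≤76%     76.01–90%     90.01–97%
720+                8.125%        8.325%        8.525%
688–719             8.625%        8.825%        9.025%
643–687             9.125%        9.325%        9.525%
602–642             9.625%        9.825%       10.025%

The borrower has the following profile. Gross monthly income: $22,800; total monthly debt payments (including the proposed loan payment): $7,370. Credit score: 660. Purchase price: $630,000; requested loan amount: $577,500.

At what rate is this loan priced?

Credit score 660 ≥ 602; DTI: 7,370 ÷ 22,800 = 32.3%, within the 36% cap
Loan-to-value = 577,500/630,000 = 91.7% — pass (97% max)
Row: 660 falls in 643–687. Column: 91.7% falls in 90.01–97%. Rate = 9.525%.

9.525%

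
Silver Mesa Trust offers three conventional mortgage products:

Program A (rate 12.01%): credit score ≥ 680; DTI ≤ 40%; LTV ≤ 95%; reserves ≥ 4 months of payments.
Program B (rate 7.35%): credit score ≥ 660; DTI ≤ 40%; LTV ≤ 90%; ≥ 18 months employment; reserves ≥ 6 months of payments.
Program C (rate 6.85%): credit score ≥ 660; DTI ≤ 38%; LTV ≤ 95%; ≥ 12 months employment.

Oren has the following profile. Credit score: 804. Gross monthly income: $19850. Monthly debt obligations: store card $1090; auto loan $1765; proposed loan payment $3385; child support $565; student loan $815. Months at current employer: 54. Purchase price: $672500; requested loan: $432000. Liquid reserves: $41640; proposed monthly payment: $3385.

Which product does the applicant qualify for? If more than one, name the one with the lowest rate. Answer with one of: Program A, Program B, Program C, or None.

Total debts = (1,090 + 1,765 + 3,385 + 565 + 815) = 7,620; DTI = 7,620/19,850 = 38.4%.
LTV = 432,000/672,500 = 64.2%.
Reserves = 41,640/3,385 = 12.3 months.
Program A: score 804 ≥ 680; DTI 38.4% ≤ 40%; LTV 64.2% ≤ 95%; reserves 12.3 ≥ 4 mo → qualifies.
Program B: score 804 ≥ 660; DTI 38.4% ≤ 40%; LTV 64.2% ≤ 90%; employment 54 ≥ 18 mo; reserves 12.3 ≥ 6 mo → qualifies.
Program C: score 804 ≥ 660; DTI 38.4% > 38%; LTV 64.2% ≤ 95%; employment 54 ≥ 12 mo → does not qualify.
Qualifying: Program A, Program B. Lowest rate is 7.35% → Program B.

Program B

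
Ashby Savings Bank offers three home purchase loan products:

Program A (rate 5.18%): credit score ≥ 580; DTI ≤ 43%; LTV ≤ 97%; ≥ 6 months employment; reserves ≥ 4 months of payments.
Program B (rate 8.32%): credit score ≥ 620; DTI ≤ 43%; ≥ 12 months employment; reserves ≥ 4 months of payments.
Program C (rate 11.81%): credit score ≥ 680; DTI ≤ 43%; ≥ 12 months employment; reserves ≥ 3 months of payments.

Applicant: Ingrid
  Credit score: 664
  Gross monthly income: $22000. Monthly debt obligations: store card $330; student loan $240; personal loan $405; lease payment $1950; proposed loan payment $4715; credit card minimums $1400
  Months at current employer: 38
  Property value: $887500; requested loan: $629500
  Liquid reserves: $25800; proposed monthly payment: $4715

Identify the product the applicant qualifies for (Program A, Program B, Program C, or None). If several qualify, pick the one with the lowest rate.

Total debts = (330 + 240 + 405 + 1,950 + 4,715 + 1,400) = 9,040; DTI = 9,040/22,000 = 41.1%.
LTV = 629,500/887,500 = 70.9%.
Reserves = 25,800/4,715 = 5.5 months.
Program A: score 664 ≥ 580; DTI 41.1% ≤ 43%; LTV 70.9% ≤ 97%; employment 38 ≥ 6 mo; reserves 5.5 ≥ 4 mo → qualifies.
Program B: score 664 ≥ 620; DTI 41.1% ≤ 43%; employment 38 ≥ 12 mo; reserves 5.5 ≥ 4 mo → qualifies.
Program C: score 664 < 680; DTI 41.1% ≤ 43%; employment 38 ≥ 12 mo; reserves 5.5 ≥ 3 mo → does not qualify.
Qualifying: Program A, Program B. Lowest rate is 5.18% → Program A.

Program A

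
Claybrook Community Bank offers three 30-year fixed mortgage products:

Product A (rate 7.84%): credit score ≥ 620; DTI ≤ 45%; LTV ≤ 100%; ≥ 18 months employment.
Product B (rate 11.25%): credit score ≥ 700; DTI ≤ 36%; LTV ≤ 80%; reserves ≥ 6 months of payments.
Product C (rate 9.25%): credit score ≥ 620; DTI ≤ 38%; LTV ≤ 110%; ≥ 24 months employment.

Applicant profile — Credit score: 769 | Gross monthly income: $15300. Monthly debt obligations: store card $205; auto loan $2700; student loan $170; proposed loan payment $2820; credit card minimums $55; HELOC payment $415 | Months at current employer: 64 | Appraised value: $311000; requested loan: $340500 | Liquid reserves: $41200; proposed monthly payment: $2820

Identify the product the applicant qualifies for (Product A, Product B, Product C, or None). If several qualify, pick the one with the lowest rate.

Total debts = (205 + 2,700 + 170 + 2,820 + 55 + 415) = 6,365; DTI = 6,365/15,300 = 41.6%.
LTV = 340,500/311,000 = 109.5%.
Reserves = 41,200/2,820 = 14.6 months.
Product A: score 769 ≥ 620; DTI 41.6% ≤ 45%; LTV 109.5% > 100%; employment 64 ≥ 18 mo → does not qualify.
Product B: score 769 ≥ 700; DTI 41.6% > 36%; LTV 109.5% > 80%; reserves 14.6 ≥ 6 mo → does not qualify.
Product C: score 769 ≥ 620; DTI 41.6% > 38%; LTV 109.5% ≤ 110%; employment 64 ≥ 24 mo → does not qualify.

None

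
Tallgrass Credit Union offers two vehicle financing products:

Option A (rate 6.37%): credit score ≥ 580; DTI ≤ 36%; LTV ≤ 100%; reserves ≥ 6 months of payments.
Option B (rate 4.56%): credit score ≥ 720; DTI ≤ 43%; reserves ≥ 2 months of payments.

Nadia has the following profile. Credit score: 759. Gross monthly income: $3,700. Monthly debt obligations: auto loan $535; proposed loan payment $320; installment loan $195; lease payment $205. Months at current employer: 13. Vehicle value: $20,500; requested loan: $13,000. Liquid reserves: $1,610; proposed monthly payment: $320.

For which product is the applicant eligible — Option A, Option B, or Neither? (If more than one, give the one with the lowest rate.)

Option B

Total debts = (535 + 320 + 195 + 205) = 1,255; DTI = 1,255/3,700 = 33.9%.
LTV = 13,000/20,500 = 63.4%.
Reserves = 1,610/320 = 5.0 months.
Option A: score 759 ≥ 580; DTI 33.9% ≤ 36%; LTV 63.4% ≤ 100%; reserves 5.0 < 6 mo → does not qualify.
Option B: score 759 ≥ 720; DTI 33.9% ≤ 43%; reserves 5.0 ≥ 2 mo → qualifies.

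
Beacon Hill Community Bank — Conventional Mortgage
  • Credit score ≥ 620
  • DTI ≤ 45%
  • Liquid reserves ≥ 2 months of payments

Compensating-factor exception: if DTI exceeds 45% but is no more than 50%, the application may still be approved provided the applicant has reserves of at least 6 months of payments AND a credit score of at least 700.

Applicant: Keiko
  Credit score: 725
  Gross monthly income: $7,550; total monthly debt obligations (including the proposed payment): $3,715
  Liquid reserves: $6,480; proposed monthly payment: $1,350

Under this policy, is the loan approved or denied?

Denied

Credit score 725 ≥ 620 (meets base)
DTI: 3,715 ÷ 7,550 = 49.2%, over the 45% base limit.
Reserves = 6,480/1,350 = 4.8 months ≥ 2
49.2% falls in the override range (45%–50%), so the compensating-factor test applies.
Override check — reserves: 4.8 mo (short of 6); score: 725 (ok).
Compensating-factor requirement not fully met.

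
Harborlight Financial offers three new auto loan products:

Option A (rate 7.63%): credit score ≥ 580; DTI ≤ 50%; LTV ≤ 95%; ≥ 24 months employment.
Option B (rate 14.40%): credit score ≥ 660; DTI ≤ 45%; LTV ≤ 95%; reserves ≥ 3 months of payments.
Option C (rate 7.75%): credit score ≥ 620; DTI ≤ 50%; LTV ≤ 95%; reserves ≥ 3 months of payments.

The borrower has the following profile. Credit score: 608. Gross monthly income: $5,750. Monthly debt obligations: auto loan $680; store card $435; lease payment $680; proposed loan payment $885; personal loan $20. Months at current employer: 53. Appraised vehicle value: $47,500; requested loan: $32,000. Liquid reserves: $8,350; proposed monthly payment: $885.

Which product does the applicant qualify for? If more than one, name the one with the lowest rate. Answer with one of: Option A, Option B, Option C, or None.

Option A

Total debts = (680 + 435 + 680 + 885 + 20) = 2,700; DTI = 2,700/5,750 = 47%.
LTV = 32,000/47,500 = 67.4%.
Reserves = 8,350/885 = 9.4 months.
Option A: score 608 ≥ 580; DTI 47% ≤ 50%; LTV 67.4% ≤ 95%; employment 53 ≥ 24 mo → qualifies.
Option B: score 608 < 660; DTI 47% > 45%; LTV 67.4% ≤ 95%; reserves 9.4 ≥ 3 mo → does not qualify.
Option C: score 608 < 620; DTI 47% ≤ 50%; LTV 67.4% ≤ 95%; reserves 9.4 ≥ 3 mo → does not qualify.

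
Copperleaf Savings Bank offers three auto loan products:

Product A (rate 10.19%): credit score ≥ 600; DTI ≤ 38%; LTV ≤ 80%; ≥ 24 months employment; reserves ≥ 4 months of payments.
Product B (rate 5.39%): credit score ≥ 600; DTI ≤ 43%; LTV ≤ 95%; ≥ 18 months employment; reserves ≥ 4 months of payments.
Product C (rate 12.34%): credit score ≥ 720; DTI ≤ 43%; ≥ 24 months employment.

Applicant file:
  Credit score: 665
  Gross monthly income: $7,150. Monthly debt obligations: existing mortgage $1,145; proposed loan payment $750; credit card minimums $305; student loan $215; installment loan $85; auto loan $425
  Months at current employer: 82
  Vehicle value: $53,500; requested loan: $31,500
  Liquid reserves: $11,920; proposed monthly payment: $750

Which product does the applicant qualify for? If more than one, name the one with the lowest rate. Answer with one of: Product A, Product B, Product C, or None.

Total debts = (1,145 + 750 + 305 + 215 + 85 + 425) = 2,925; DTI = 2,925/7,150 = 40.9%.
LTV = 31,500/53,500 = 58.9%.
Reserves = 11,920/750 = 15.9 months.
Product A: score 665 ≥ 600; DTI 40.9% > 38%; LTV 58.9% ≤ 80%; employment 82 ≥ 24 mo; reserves 15.9 ≥ 4 mo → does not qualify.
Product B: score 665 ≥ 600; DTI 40.9% ≤ 43%; LTV 58.9% ≤ 95%; employment 82 ≥ 18 mo; reserves 15.9 ≥ 4 mo → qualifies.
Product C: score 665 < 720; DTI 40.9% ≤ 43%; employment 82 ≥ 24 mo → does not qualify.

Product B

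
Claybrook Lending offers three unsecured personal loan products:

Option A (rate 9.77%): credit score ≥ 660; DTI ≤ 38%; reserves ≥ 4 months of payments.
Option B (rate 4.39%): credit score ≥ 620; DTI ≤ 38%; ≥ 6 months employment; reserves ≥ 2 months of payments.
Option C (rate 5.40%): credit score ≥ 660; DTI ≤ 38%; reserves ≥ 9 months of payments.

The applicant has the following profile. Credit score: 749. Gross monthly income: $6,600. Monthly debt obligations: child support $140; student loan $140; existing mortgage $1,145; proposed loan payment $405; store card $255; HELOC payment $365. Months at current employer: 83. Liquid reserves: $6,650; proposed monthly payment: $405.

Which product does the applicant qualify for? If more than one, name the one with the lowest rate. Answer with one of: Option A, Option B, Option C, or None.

Option B

Total debts = (140 + 140 + 1,145 + 405 + 255 + 365) = 2,450; DTI = 2,450/6,600 = 37.1%.
Reserves = 6,650/405 = 16.4 months.
Option A: score 749 ≥ 660; DTI 37.1% ≤ 38%; reserves 16.4 ≥ 4 mo → qualifies.
Option B: score 749 ≥ 620; DTI 37.1% ≤ 38%; employment 83 ≥ 6 mo; reserves 16.4 ≥ 2 mo → qualifies.
Option C: score 749 ≥ 660; DTI 37.1% ≤ 38%; reserves 16.4 ≥ 9 mo → qualifies.
Qualifying: Option A, Option B, Option C. Lowest rate is 4.39% → Option B.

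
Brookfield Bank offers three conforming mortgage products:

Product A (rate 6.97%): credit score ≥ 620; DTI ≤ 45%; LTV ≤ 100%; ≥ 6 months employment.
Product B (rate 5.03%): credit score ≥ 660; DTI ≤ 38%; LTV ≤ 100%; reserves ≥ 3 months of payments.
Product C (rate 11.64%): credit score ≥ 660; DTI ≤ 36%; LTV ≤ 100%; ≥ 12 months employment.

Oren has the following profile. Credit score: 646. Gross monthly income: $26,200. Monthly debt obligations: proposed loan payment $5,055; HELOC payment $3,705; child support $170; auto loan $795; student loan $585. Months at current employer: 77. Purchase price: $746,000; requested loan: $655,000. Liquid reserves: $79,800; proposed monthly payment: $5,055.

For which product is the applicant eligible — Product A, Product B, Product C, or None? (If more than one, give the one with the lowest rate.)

Product A

Total debts = (5,055 + 3,705 + 170 + 795 + 585) = 10,310; DTI = 10,310/26,200 = 39.4%.
LTV = 655,000/746,000 = 87.8%.
Reserves = 79,800/5,055 = 15.8 months.
Product A: score 646 ≥ 620; DTI 39.4% ≤ 45%; LTV 87.8% ≤ 100%; employment 77 ≥ 6 mo → qualifies.
Product B: score 646 < 660; DTI 39.4% > 38%; LTV 87.8% ≤ 100%; reserves 15.8 ≥ 3 mo → does not qualify.
Product C: score 646 < 660; DTI 39.4% > 36%; LTV 87.8% ≤ 100%; employment 77 ≥ 12 mo → does not qualify.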